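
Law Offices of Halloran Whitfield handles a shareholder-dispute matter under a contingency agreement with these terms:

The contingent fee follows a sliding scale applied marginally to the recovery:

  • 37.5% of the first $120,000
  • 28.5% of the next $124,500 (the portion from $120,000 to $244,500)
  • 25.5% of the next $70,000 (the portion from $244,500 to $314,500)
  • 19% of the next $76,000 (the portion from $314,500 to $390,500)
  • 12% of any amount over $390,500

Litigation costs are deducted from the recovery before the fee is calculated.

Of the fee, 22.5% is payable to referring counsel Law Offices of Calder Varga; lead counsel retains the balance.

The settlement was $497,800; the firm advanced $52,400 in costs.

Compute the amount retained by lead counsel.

Fee base (net of costs): $497,800 − $52,400 = $445,400
First $120,000 at 37.5% = $45,000.00
Next $124,500 at 28.5% = $35,482.50
Next $70,000 at 25.5% = $17,850.00
Next $76,000 at 19% = $14,440.00
Remaining $54,900 at 12% = $6,588.00
Fee: $45,000.00 + $35,482.50 + $17,850.00 + $14,440.00 + $6,588.00 = $119,360.50
Referral share: 22.5% of $119,360.50 = $26,856.11; lead counsel retains $119,360.50 − $26,856.11 = $92,504.39.

$92,504.39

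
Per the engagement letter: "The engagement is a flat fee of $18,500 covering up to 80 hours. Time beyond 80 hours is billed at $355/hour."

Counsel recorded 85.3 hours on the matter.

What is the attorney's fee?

$20,381.50

Flat fee: $18,500.00
Excess hours: 85.3 − 80 = 5.3
Overrun: 5.3 × $355 = $1,881.50
Total: $18,500.00 + $1,881.50 = $20,381.50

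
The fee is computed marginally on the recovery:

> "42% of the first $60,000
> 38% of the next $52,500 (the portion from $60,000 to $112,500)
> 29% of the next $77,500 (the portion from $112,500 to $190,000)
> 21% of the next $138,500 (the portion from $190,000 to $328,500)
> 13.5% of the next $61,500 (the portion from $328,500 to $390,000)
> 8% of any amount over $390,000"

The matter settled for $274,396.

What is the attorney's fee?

$85,348.16

First $60,000 at 42% = $25,200.00
Next $52,500 at 38% = $19,950.00
Next $77,500 at 29% = $22,475.00
Remaining $84,396 at 21% = $17,723.16
Fee: $25,200.00 + $19,950.00 + $22,475.00 + $17,723.16 = $85,348.16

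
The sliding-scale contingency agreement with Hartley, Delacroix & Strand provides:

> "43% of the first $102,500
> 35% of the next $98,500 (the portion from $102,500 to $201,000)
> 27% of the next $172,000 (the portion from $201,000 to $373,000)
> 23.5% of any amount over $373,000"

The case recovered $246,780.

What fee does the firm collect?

$90,910.60

First $102,500 at 43% = $44,075.00
Next $98,500 at 35% = $34,475.00
Remaining $45,780 at 27% = $12,360.60
Fee: $44,075.00 + $34,475.00 + $12,360.60 = $90,910.60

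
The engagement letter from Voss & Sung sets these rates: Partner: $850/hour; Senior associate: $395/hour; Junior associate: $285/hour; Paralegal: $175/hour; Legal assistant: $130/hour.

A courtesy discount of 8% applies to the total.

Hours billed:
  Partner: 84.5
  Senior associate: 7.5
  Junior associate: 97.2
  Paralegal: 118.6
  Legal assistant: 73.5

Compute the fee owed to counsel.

$122,175.54

Partner: 84.5 × $850 = $71,825.00
Senior associate: 7.5 × $395 = $2,962.50
Junior associate: 97.2 × $285 = $27,702.00
Paralegal: 118.6 × $175 = $20,755.00
Legal assistant: 73.5 × $130 = $9,555.00
Subtotal: $132,799.50
Less 8% discount: −$10,623.96
Total: $132,799.50 − $10,623.96 = $122,175.54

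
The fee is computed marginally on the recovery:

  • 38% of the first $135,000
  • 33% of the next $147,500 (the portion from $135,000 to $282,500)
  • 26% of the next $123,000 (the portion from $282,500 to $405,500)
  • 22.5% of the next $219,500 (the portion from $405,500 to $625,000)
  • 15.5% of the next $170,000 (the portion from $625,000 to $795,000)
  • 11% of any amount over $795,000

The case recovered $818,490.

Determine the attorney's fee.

First $135,000 at 38% = $51,300.00
Next $147,500 at 33% = $48,675.00
Next $123,000 at 26% = $31,980.00
Next $219,500 at 22.5% = $49,387.50
Next $170,000 at 15.5% = $26,350.00
Remaining $23,490 at 11% = $2,583.90
Fee: $51,300.00 + $48,675.00 + $31,980.00 + $49,387.50 + $26,350.00 + $2,583.90 = $210,276.40

$210,276.40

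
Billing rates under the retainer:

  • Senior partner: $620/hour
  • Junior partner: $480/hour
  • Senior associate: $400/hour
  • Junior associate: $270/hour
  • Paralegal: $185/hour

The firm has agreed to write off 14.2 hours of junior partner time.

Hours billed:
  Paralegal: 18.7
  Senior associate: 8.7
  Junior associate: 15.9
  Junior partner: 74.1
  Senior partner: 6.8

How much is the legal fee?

Senior partner: 6.8 × $620 = $4,216.00
Junior partner: 74.1 × $480 = $35,568.00
Senior associate: 8.7 × $400 = $3,480.00
Junior associate: 15.9 × $270 = $4,293.00
Paralegal: 18.7 × $185 = $3,459.50
Subtotal: $51,016.50
Write-off: 14.2 × $480 = $6,816.00
Total: $51,016.50 − $6,816.00 = $44,200.50

$44,200.50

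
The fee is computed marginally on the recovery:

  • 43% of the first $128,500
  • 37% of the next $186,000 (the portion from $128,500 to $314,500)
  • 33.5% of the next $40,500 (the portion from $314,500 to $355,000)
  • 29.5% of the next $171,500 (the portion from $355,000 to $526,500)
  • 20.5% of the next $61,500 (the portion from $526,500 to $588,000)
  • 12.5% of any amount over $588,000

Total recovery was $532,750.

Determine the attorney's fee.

$189,516.25

First $128,500 at 43% = $55,255.00
Next $186,000 at 37% = $68,820.00
Next $40,500 at 33.5% = $13,567.50
Next $171,500 at 29.5% = $50,592.50
Remaining $6,250 at 20.5% = $1,281.25
Fee: $55,255.00 + $68,820.00 + $13,567.50 + $50,592.50 + $1,281.25 = $189,516.25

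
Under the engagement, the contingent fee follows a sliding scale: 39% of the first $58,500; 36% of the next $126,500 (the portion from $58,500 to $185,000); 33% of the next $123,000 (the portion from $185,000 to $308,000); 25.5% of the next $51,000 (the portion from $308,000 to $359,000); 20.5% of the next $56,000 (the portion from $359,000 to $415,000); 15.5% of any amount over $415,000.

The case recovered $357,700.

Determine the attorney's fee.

$121,618.50

First $58,500 at 39% = $22,815.00
Next $126,500 at 36% = $45,540.00
Next $123,000 at 33% = $40,590.00
Remaining $49,700 at 25.5% = $12,673.50
Fee: $22,815.00 + $45,540.00 + $40,590.00 + $12,673.50 = $121,618.50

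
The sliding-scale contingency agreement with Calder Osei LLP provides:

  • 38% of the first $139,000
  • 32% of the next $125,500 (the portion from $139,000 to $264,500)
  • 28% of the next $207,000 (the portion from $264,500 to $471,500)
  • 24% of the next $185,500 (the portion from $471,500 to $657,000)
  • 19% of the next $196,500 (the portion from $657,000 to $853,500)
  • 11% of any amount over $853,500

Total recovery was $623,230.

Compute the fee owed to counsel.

First $139,000 at 38% = $52,820.00
Next $125,500 at 32% = $40,160.00
Next $207,000 at 28% = $57,960.00
Remaining $151,730 at 24% = $36,415.20
Fee: $52,820.00 + $40,160.00 + $57,960.00 + $36,415.20 = $187,355.20

$187,355.20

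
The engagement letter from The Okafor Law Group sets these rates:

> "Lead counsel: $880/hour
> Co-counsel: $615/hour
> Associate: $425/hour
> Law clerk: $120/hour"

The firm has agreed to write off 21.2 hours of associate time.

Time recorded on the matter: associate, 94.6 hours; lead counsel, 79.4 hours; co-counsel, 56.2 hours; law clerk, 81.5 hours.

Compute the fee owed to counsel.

$145,410.00

Lead counsel: 79.4 × $880 = $69,872.00
Co-counsel: 56.2 × $615 = $34,563.00
Associate: 94.6 × $425 = $40,205.00
Law clerk: 81.5 × $120 = $9,780.00
Subtotal: $154,420.00
Write-off: 21.2 × $425 = $9,010.00
Total: $154,420.00 − $9,010.00 = $145,410.00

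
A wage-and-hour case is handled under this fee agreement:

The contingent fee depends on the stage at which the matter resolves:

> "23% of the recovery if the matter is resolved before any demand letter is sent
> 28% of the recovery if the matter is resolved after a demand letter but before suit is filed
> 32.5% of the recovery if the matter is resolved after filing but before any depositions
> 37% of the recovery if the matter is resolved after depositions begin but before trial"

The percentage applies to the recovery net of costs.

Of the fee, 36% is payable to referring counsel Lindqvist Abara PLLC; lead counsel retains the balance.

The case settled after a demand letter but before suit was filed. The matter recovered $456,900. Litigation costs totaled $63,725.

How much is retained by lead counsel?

$70,456.96

Fee base (net of costs): $456,900 − $63,725 = $393,175
The matter settled after a demand letter but before suit was filed, so the 28% rate applies.
$393,175 × 28% = $110,089.00
Referral share: 36% of $110,089.00 = $39,632.04; lead counsel retains $110,089.00 − $39,632.04 = $70,456.96.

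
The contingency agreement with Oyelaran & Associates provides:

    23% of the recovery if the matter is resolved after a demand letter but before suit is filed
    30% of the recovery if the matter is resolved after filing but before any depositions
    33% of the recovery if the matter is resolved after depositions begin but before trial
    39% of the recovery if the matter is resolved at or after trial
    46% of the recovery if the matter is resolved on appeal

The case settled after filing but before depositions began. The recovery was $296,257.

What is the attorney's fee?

$88,877.10

The matter settled after filing but before depositions began, so the 30% rate applies.
$296,257 × 30% = $88,877.10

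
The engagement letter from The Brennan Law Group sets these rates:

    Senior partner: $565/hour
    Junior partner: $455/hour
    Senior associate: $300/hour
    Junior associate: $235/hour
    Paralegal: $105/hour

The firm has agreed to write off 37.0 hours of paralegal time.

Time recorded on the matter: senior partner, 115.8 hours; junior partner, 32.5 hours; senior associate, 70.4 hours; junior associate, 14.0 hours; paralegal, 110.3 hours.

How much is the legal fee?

Senior partner: 115.8 × $565 = $65,427.00
Junior partner: 32.5 × $455 = $14,787.50
Senior associate: 70.4 × $300 = $21,120.00
Junior associate: 14.0 × $235 = $3,290.00
Paralegal: 110.3 × $105 = $11,581.50
Subtotal: $116,206.00
Write-off: 37.0 × $105 = $3,885.00
Total: $116,206.00 − $3,885.00 = $112,321.00

$112,321.00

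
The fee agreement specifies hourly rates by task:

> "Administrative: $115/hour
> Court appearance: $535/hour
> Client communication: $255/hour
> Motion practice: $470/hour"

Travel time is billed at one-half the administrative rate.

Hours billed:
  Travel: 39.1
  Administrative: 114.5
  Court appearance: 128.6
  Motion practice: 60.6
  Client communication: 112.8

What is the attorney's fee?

$141,462.75

Administrative: 114.5 × $115 = $13,167.50
Court appearance: 128.6 × $535 = $68,801.00
Client communication: 112.8 × $255 = $28,764.00
Motion practice: 60.6 × $470 = $28,482.00
Subtotal: $13,167.50 + $68,801.00 + $28,764.00 + $28,482.00 = $139,214.50
Travel: 39.1 × ($115 ÷ 2) = 39.1 × $57.50 = $2,248.25
Total: $139,214.50 + $2,248.25 = $141,462.75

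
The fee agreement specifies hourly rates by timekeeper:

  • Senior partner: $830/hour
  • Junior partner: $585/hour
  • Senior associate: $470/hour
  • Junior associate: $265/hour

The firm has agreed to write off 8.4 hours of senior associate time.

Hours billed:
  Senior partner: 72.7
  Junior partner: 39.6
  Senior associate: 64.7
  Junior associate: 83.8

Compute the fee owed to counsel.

$132,175.00

Senior partner: 72.7 × $830 = $60,341.00
Junior partner: 39.6 × $585 = $23,166.00
Senior associate: 64.7 × $470 = $30,409.00
Junior associate: 83.8 × $265 = $22,207.00
Subtotal: $136,123.00
Write-off: 8.4 × $470 = $3,948.00
Total: $136,123.00 − $3,948.00 = $132,175.00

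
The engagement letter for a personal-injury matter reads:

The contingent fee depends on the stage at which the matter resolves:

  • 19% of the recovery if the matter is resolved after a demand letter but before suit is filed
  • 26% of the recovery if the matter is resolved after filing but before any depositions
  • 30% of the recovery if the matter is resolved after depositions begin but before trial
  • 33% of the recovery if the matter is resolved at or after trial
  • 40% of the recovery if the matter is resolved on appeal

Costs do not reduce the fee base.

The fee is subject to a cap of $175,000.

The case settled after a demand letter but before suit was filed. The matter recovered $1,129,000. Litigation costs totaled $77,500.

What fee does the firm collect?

$175,000.00

Fee base is the gross recovery, $1,129,000; costs are reimbursed separately.
The matter settled after a demand letter but before suit was filed, so the 19% rate applies.
$1,129,000 × 19% = $214,510.00
$214,510.00 exceeds the $175,000 cap, so the fee is capped at $175,000.00.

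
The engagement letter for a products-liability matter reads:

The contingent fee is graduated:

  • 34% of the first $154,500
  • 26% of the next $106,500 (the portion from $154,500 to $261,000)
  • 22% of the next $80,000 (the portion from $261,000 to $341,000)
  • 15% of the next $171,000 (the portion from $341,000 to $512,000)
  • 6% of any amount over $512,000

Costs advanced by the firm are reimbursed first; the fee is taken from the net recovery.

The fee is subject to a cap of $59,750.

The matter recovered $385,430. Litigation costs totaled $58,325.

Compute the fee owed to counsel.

$59,750.00

Fee base (net of costs): $385,430 − $58,325 = $327,105
First $154,500 at 34% = $52,530.00
Next $106,500 at 26% = $27,690.00
Remaining $66,105 at 22% = $14,543.10
Fee: $52,530.00 + $27,690.00 + $14,543.10 = $94,763.10
$94,763.10 exceeds the $59,750 cap, so the fee is capped at $59,750.00.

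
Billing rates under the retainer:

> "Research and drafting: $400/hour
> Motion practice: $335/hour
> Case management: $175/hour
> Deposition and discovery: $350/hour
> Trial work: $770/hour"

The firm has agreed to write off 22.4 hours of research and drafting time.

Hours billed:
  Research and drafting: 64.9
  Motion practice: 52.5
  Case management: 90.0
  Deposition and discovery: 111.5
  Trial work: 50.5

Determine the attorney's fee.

Research and drafting: 64.9 × $400 = $25,960.00
Motion practice: 52.5 × $335 = $17,587.50
Case management: 90.0 × $175 = $15,750.00
Deposition and discovery: 111.5 × $350 = $39,025.00
Trial work: 50.5 × $770 = $38,885.00
Subtotal: $137,207.50
Write-off: 22.4 × $400 = $8,960.00
Total: $137,207.50 − $8,960.00 = $128,247.50

$128,247.50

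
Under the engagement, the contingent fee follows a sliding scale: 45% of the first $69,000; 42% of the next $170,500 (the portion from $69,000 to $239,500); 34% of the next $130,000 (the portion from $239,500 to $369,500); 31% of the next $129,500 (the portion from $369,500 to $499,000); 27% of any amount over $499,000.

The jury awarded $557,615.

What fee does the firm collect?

First $69,000 at 45% = $31,050.00
Next $170,500 at 42% = $71,610.00
Next $130,000 at 34% = $44,200.00
Next $129,500 at 31% = $40,145.00
Remaining $58,615 at 27% = $15,826.05
Fee: $31,050.00 + $71,610.00 + $44,200.00 + $40,145.00 + $15,826.05 = $202,831.05

$202,831.05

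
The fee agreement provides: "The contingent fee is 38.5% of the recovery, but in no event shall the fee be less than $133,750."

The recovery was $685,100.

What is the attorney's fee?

38.5% of $685,100 = $263,763.50
That exceeds the $133,750 minimum.

$263,763.50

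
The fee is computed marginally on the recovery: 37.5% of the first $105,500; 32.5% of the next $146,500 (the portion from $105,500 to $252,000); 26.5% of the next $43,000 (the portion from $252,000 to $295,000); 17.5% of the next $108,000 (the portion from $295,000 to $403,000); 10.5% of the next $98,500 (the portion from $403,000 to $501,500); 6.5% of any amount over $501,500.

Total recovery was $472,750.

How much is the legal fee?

First $105,500 at 37.5% = $39,562.50
Next $146,500 at 32.5% = $47,612.50
Next $43,000 at 26.5% = $11,395.00
Next $108,000 at 17.5% = $18,900.00
Remaining $69,750 at 10.5% = $7,323.75
Fee: $39,562.50 + $47,612.50 + $11,395.00 + $18,900.00 + $7,323.75 = $124,793.75

$124,793.75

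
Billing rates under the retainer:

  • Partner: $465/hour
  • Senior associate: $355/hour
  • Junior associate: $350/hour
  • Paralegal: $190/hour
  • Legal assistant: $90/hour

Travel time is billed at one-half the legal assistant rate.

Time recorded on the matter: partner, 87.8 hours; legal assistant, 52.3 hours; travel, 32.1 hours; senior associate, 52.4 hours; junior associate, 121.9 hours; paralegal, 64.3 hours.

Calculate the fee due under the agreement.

$120,462.50

Partner: 87.8 × $465 = $40,827.00
Senior associate: 52.4 × $355 = $18,602.00
Junior associate: 121.9 × $350 = $42,665.00
Paralegal: 64.3 × $190 = $12,217.00
Legal assistant: 52.3 × $90 = $4,707.00
Subtotal: $40,827.00 + $18,602.00 + $42,665.00 + $12,217.00 + $4,707.00 = $119,018.00
Travel: 32.1 × ($90 ÷ 2) = 32.1 × $45.00 = $1,444.50
Total: $119,018.00 + $1,444.50 = $120,462.50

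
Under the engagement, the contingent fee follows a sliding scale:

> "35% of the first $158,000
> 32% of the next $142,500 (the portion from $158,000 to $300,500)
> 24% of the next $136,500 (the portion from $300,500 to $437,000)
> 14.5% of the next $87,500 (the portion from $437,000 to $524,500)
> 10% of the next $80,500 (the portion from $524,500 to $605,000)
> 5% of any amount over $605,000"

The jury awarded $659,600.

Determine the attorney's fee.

$157,127.50

First $158,000 at 35% = $55,300.00
Next $142,500 at 32% = $45,600.00
Next $136,500 at 24% = $32,760.00
Next $87,500 at 14.5% = $12,687.50
Next $80,500 at 10% = $8,050.00
Remaining $54,600 at 5% = $2,730.00
Fee: $55,300.00 + $45,600.00 + $32,760.00 + $12,687.50 + $8,050.00 + $2,730.00 = $157,127.50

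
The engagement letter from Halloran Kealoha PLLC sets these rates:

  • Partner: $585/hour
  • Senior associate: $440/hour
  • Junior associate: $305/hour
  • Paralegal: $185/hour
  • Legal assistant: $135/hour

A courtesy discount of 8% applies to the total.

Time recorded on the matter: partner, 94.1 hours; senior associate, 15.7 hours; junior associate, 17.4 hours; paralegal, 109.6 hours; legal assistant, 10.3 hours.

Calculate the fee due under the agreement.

Partner: 94.1 × $585 = $55,048.50
Senior associate: 15.7 × $440 = $6,908.00
Junior associate: 17.4 × $305 = $5,307.00
Paralegal: 109.6 × $185 = $20,276.00
Legal assistant: 10.3 × $135 = $1,390.50
Subtotal: $88,930.00
Less 8% discount: −$7,114.40
Total: $88,930.00 − $7,114.40 = $81,815.60

$81,815.60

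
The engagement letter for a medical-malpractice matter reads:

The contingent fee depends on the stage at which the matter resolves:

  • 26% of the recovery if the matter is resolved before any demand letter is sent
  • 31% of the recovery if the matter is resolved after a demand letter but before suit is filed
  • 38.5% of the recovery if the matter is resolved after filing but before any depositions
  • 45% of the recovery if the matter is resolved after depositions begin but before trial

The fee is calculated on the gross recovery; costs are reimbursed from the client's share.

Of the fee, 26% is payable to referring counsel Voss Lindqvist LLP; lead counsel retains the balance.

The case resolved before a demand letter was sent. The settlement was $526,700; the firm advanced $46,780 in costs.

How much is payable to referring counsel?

$35,604.92

Fee base is the gross recovery, $526,700; costs are reimbursed separately.
The matter resolved before a demand letter was sent, so the 26% rate applies.
$526,700 × 26% = $136,942.00
Referral share: 26% of $136,942.00 = $35,604.92; lead counsel retains $136,942.00 − $35,604.92 = $101,337.08.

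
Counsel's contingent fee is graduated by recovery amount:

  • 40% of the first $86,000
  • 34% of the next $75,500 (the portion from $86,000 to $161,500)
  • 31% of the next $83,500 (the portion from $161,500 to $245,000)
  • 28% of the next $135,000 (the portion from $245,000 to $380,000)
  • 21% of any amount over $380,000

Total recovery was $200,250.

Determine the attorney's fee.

First $86,000 at 40% = $34,400.00
Next $75,500 at 34% = $25,670.00
Remaining $38,750 at 31% = $12,012.50
Fee: $34,400.00 + $25,670.00 + $12,012.50 = $72,082.50

$72,082.50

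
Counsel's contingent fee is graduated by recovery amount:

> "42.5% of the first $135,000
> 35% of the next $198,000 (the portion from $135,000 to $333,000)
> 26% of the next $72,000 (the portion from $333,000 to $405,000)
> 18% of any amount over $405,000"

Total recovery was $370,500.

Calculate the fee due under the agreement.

$136,425.00

First $135,000 at 42.5% = $57,375.00
Next $198,000 at 35% = $69,300.00
Remaining $37,500 at 26% = $9,750.00
Fee: $57,375.00 + $69,300.00 + $9,750.00 = $136,425.00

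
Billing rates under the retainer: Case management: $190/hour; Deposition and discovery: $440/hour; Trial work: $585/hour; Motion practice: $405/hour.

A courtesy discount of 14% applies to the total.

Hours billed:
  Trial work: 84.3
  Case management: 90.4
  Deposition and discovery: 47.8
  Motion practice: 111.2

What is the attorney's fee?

Case management: 90.4 × $190 = $17,176.00
Deposition and discovery: 47.8 × $440 = $21,032.00
Trial work: 84.3 × $585 = $49,315.50
Motion practice: 111.2 × $405 = $45,036.00
Subtotal: $132,559.50
Less 14% discount: −$18,558.33
Total: $132,559.50 − $18,558.33 = $114,001.17

$114,001.17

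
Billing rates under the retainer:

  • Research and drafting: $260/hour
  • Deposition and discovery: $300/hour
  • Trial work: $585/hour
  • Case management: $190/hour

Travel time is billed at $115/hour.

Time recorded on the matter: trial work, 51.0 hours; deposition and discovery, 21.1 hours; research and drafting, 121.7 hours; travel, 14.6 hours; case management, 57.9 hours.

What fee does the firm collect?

$80,487.00

Research and drafting: 121.7 × $260 = $31,642.00
Deposition and discovery: 21.1 × $300 = $6,330.00
Trial work: 51.0 × $585 = $29,835.00
Case management: 57.9 × $190 = $11,001.00
Subtotal: $31,642.00 + $6,330.00 + $29,835.00 + $11,001.00 = $78,808.00
Travel: 14.6 × $115 = $1,679.00
Total: $78,808.00 + $1,679.00 = $80,487.00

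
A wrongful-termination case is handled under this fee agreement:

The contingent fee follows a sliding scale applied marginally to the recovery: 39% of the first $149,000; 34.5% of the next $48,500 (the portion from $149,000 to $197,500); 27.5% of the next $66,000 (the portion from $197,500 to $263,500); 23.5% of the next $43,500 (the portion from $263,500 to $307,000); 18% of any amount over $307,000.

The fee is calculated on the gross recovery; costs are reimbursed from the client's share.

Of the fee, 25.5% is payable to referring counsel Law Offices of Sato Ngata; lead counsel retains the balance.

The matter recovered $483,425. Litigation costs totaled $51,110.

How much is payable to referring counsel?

$34,417.73

Fee base is the gross recovery, $483,425; costs are reimbursed separately.
First $149,000 at 39% = $58,110.00
Next $48,500 at 34.5% = $16,732.50
Next $66,000 at 27.5% = $18,150.00
Next $43,500 at 23.5% = $10,222.50
Remaining $176,425 at 18% = $31,756.50
Fee: $58,110.00 + $16,732.50 + $18,150.00 + $10,222.50 + $31,756.50 = $134,971.50
Referral share: 25.5% of $134,971.50 = $34,417.73; lead counsel retains $134,971.50 − $34,417.73 = $100,553.77.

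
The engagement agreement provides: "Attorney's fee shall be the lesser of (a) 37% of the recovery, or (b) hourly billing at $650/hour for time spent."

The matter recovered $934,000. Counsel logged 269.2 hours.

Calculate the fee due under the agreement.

$174,980.00

(a) 37% of $934,000 = $345,580.00
(b) 269.2 × $650 = $174,980.00
The lesser is (b): $174,980.00.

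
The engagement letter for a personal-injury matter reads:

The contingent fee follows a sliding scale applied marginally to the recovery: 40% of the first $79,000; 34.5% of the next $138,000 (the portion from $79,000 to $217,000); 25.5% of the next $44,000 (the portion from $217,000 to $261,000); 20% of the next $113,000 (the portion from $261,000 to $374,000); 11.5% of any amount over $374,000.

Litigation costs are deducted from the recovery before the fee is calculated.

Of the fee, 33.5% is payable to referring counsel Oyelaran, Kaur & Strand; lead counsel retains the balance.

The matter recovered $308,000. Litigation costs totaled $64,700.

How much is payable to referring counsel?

$28,782.03

Fee base (net of costs): $308,000 − $64,700 = $243,300
First $79,000 at 40% = $31,600.00
Next $138,000 at 34.5% = $47,610.00
Remaining $26,300 at 25.5% = $6,706.50
Fee: $31,600.00 + $47,610.00 + $6,706.50 = $85,916.50
Referral share: 33.5% of $85,916.50 = $28,782.03; lead counsel retains $85,916.50 − $28,782.03 = $57,134.47.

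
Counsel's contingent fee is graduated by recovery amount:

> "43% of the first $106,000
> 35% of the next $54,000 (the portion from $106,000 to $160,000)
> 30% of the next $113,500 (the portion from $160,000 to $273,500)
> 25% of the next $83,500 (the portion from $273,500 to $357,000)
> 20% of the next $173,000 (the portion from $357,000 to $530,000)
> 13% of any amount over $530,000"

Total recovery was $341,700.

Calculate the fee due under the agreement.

$115,580.00

First $106,000 at 43% = $45,580.00
Next $54,000 at 35% = $18,900.00
Next $113,500 at 30% = $34,050.00
Remaining $68,200 at 25% = $17,050.00
Fee: $45,580.00 + $18,900.00 + $34,050.00 + $17,050.00 = $115,580.00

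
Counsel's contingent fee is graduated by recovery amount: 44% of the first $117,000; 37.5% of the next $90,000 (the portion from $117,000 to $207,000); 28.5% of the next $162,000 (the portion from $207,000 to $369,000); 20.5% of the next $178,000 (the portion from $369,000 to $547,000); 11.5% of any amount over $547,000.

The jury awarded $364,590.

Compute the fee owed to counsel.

First $117,000 at 44% = $51,480.00
Next $90,000 at 37.5% = $33,750.00
Remaining $157,590 at 28.5% = $44,913.15
Fee: $51,480.00 + $33,750.00 + $44,913.15 = $130,143.15

$130,143.15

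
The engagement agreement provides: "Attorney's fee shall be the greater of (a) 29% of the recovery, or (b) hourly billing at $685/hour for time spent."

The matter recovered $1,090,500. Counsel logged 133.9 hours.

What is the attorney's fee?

$316,245.00

(a) 29% of $1,090,500 = $316,245.00
(b) 133.9 × $685 = $91,721.50
The greater is (a): $316,245.00.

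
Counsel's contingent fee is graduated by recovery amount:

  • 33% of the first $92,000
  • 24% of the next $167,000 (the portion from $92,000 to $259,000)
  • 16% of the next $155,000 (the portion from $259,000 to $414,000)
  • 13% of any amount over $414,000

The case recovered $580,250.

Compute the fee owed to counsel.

$116,852.50

First $92,000 at 33% = $30,360.00
Next $167,000 at 24% = $40,080.00
Next $155,000 at 16% = $24,800.00
Remaining $166,250 at 13% = $21,612.50
Fee: $30,360.00 + $40,080.00 + $24,800.00 + $21,612.50 = $116,852.50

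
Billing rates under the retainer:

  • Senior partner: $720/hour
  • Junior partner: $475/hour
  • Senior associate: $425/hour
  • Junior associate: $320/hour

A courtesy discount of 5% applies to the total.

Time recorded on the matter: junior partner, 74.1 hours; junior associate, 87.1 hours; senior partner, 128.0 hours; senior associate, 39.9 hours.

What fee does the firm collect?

$163,577.65

Senior partner: 128.0 × $720 = $92,160.00
Junior partner: 74.1 × $475 = $35,197.50
Senior associate: 39.9 × $425 = $16,957.50
Junior associate: 87.1 × $320 = $27,872.00
Subtotal: $172,187.00
Less 5% discount: −$8,609.35
Total: $172,187.00 − $8,609.35 = $163,577.65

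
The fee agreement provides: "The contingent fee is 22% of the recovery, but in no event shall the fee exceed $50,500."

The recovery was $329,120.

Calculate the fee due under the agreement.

$50,500.00

22% of $329,120 = $72,406.40
That exceeds the $50,500 cap, so the fee is capped at $50,500.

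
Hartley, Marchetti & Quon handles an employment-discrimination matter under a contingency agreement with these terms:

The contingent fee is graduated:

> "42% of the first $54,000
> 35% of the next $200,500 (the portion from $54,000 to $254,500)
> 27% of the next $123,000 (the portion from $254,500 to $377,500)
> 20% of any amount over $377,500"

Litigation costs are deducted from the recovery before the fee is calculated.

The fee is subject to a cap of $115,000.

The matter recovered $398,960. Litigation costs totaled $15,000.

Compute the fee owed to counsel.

$115,000.00

Fee base (net of costs): $398,960 − $15,000 = $383,960
First $54,000 at 42% = $22,680.00
Next $200,500 at 35% = $70,175.00
Next $123,000 at 27% = $33,210.00
Remaining $6,460 at 20% = $1,292.00
Fee: $22,680.00 + $70,175.00 + $33,210.00 + $1,292.00 = $127,357.00
$127,357.00 exceeds the $115,000 cap, so the fee is capped at $115,000.00.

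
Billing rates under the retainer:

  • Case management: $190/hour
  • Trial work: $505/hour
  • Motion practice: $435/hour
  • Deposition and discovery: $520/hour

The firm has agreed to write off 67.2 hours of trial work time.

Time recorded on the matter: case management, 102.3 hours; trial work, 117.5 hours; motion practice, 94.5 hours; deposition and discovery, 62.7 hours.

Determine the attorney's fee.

$118,550.00

Case management: 102.3 × $190 = $19,437.00
Trial work: 117.5 × $505 = $59,337.50
Motion practice: 94.5 × $435 = $41,107.50
Deposition and discovery: 62.7 × $520 = $32,604.00
Subtotal: $152,486.00
Write-off: 67.2 × $505 = $33,936.00
Total: $152,486.00 − $33,936.00 = $118,550.00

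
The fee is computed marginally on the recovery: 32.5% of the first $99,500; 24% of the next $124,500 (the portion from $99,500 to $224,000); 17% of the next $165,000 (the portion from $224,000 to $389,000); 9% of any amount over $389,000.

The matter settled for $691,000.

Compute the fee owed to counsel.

First $99,500 at 32.5% = $32,337.50
Next $124,500 at 24% = $29,880.00
Next $165,000 at 17% = $28,050.00
Remaining $302,000 at 9% = $27,180.00
Fee: $32,337.50 + $29,880.00 + $28,050.00 + $27,180.00 = $117,447.50

$117,447.50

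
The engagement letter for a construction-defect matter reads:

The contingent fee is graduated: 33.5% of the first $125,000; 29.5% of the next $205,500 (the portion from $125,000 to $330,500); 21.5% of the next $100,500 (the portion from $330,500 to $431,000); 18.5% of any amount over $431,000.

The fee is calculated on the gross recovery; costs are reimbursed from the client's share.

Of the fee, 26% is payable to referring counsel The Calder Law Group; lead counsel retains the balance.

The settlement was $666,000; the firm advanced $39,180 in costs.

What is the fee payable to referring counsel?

Fee base is the gross recovery, $666,000; costs are reimbursed separately.
First $125,000 at 33.5% = $41,875.00
Next $205,500 at 29.5% = $60,622.50
Next $100,500 at 21.5% = $21,607.50
Remaining $235,000 at 18.5% = $43,475.00
Fee: $41,875.00 + $60,622.50 + $21,607.50 + $43,475.00 = $167,580.00
Referral share: 26% of $167,580.00 = $43,570.80; lead counsel retains $167,580.00 − $43,570.80 = $124,009.20.

$43,570.80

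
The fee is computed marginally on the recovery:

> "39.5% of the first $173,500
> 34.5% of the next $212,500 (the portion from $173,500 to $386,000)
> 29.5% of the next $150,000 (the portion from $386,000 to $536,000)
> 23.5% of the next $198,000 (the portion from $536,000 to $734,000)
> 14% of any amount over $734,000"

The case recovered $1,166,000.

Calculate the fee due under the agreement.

$293,105.00

First $173,500 at 39.5% = $68,532.50
Next $212,500 at 34.5% = $73,312.50
Next $150,000 at 29.5% = $44,250.00
Next $198,000 at 23.5% = $46,530.00
Remaining $432,000 at 14% = $60,480.00
Fee: $68,532.50 + $73,312.50 + $44,250.00 + $46,530.00 + $60,480.00 = $293,105.00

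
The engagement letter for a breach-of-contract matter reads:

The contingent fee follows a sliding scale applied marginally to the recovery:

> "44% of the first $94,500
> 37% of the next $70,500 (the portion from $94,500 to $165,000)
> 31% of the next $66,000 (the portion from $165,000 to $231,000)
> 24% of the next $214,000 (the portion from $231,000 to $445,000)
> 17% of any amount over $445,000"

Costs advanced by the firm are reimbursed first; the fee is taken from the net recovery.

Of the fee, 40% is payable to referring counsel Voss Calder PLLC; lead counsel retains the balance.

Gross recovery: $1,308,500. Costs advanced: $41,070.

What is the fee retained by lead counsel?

$167,578.86

Fee base (net of costs): $1,308,500 − $41,070 = $1,267,430
First $94,500 at 44% = $41,580.00
Next $70,500 at 37% = $26,085.00
Next $66,000 at 31% = $20,460.00
Next $214,000 at 24% = $51,360.00
Remaining $822,430 at 17% = $139,813.10
Fee: $41,580.00 + $26,085.00 + $20,460.00 + $51,360.00 + $139,813.10 = $279,298.10
Referral share: 40% of $279,298.10 = $111,719.24; lead counsel retains $279,298.10 − $111,719.24 = $167,578.86.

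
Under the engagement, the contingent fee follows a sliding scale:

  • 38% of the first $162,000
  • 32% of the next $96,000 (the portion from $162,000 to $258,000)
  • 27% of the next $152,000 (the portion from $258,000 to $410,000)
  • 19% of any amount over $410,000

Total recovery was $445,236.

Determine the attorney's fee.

$140,014.84

First $162,000 at 38% = $61,560.00
Next $96,000 at 32% = $30,720.00
Next $152,000 at 27% = $41,040.00
Remaining $35,236 at 19% = $6,694.84
Fee: $61,560.00 + $30,720.00 + $41,040.00 + $6,694.84 = $140,014.84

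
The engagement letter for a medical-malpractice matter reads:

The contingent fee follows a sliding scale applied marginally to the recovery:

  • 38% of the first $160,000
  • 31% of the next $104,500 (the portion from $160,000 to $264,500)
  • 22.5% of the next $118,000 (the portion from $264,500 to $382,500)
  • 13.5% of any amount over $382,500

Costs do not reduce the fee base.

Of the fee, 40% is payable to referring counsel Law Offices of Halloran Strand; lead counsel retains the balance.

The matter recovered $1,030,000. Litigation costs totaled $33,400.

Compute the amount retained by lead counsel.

$124,294.50

Fee base is the gross recovery, $1,030,000; costs are reimbursed separately.
First $160,000 at 38% = $60,800.00
Next $104,500 at 31% = $32,395.00
Next $118,000 at 22.5% = $26,550.00
Remaining $647,500 at 13.5% = $87,412.50
Fee: $60,800.00 + $32,395.00 + $26,550.00 + $87,412.50 = $207,157.50
Referral share: 40% of $207,157.50 = $82,863.00; lead counsel retains $207,157.50 − $82,863.00 = $124,294.50.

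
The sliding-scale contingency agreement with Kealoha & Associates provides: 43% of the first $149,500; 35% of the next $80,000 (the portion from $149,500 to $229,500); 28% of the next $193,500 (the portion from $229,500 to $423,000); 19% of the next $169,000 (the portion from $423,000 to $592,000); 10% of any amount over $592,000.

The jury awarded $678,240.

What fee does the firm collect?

$187,199.00

First $149,500 at 43% = $64,285.00
Next $80,000 at 35% = $28,000.00
Next $193,500 at 28% = $54,180.00
Next $169,000 at 19% = $32,110.00
Remaining $86,240 at 10% = $8,624.00
Fee: $64,285.00 + $28,000.00 + $54,180.00 + $32,110.00 + $8,624.00 = $187,199.00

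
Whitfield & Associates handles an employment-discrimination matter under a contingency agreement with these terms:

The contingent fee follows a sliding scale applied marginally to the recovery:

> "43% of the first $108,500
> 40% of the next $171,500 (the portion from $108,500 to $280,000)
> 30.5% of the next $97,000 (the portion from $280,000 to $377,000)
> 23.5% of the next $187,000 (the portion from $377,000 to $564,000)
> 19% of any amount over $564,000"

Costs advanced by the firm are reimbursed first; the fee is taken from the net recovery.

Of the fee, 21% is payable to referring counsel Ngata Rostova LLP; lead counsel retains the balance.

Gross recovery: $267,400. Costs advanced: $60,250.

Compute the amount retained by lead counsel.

Fee base (net of costs): $267,400 − $60,250 = $207,150
First $108,500 at 43% = $46,655.00
Remaining $98,650 at 40% = $39,460.00
Fee: $46,655.00 + $39,460.00 = $86,115.00
Referral share: 21% of $86,115.00 = $18,084.15; lead counsel retains $86,115.00 − $18,084.15 = $68,030.85.

$68,030.85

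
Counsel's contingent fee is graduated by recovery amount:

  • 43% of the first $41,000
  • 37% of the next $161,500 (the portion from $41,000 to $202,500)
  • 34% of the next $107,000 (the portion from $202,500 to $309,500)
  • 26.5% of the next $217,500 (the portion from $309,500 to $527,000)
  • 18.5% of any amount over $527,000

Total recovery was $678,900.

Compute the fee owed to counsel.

First $41,000 at 43% = $17,630.00
Next $161,500 at 37% = $59,755.00
Next $107,000 at 34% = $36,380.00
Next $217,500 at 26.5% = $57,637.50
Remaining $151,900 at 18.5% = $28,101.50
Fee: $17,630.00 + $59,755.00 + $36,380.00 + $57,637.50 + $28,101.50 = $199,504.00

$199,504.00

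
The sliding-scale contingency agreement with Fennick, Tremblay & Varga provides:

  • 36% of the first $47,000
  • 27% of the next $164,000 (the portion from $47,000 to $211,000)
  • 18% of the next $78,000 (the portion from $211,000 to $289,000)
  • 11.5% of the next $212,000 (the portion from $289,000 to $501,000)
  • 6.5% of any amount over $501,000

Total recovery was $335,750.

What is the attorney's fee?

$80,616.25

First $47,000 at 36% = $16,920.00
Next $164,000 at 27% = $44,280.00
Next $78,000 at 18% = $14,040.00
Remaining $46,750 at 11.5% = $5,376.25
Fee: $16,920.00 + $44,280.00 + $14,040.00 + $5,376.25 = $80,616.25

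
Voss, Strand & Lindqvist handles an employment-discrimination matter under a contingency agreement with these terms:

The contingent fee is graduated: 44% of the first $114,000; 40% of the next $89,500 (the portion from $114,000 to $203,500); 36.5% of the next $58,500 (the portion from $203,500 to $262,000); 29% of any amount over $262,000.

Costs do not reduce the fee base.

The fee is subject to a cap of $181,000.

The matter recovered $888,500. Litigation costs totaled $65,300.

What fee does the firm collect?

Fee base is the gross recovery, $888,500; costs are reimbursed separately.
First $114,000 at 44% = $50,160.00
Next $89,500 at 40% = $35,800.00
Next $58,500 at 36.5% = $21,352.50
Remaining $626,500 at 29% = $181,685.00
Fee: $50,160.00 + $35,800.00 + $21,352.50 + $181,685.00 = $288,997.50
$288,997.50 exceeds the $181,000 cap, so the fee is capped at $181,000.00.

$181,000.00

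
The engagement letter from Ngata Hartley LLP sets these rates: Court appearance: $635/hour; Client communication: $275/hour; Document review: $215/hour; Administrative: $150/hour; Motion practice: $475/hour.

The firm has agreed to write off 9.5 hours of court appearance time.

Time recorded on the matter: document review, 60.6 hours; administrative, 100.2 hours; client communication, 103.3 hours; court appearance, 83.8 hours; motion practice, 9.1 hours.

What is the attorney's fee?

Court appearance: 83.8 × $635 = $53,213.00
Client communication: 103.3 × $275 = $28,407.50
Document review: 60.6 × $215 = $13,029.00
Administrative: 100.2 × $150 = $15,030.00
Motion practice: 9.1 × $475 = $4,322.50
Subtotal: $114,002.00
Write-off: 9.5 × $635 = $6,032.50
Total: $114,002.00 − $6,032.50 = $107,969.50

$107,969.50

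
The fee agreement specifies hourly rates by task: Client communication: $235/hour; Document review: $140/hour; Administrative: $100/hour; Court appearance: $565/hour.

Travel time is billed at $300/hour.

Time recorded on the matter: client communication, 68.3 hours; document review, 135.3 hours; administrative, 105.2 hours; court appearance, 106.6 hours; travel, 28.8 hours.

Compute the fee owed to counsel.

$114,381.50

Client communication: 68.3 × $235 = $16,050.50
Document review: 135.3 × $140 = $18,942.00
Administrative: 105.2 × $100 = $10,520.00
Court appearance: 106.6 × $565 = $60,229.00
Subtotal: $16,050.50 + $18,942.00 + $10,520.00 + $60,229.00 = $105,741.50
Travel: 28.8 × $300 = $8,640.00
Total: $105,741.50 + $8,640.00 = $114,381.50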